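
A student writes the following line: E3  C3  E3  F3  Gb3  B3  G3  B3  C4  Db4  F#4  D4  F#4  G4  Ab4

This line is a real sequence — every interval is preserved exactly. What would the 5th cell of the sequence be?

The 5-note cells begin on E3, B3, F#4 — each up a 5th from the last.
Extending up a 5th: C#5 → G#5.
Statement 5 starts on G#5 and keeps the same exact contour: G#5 E5 G#5 A5 Bb5.

G#5 E5 G#5 A5 Bb5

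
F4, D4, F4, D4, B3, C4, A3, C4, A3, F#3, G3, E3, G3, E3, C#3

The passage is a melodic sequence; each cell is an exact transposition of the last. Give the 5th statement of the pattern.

With a 5-note motive the entries are F4, C4, G3, each down a 4th from the previous.
Extending down a 4th: D3 → A2.
Statement 5 starts on A2 and keeps the same exact contour: A2 F#2 A2 F#2 D#2.

A2 F#2 A2 F#2 D#2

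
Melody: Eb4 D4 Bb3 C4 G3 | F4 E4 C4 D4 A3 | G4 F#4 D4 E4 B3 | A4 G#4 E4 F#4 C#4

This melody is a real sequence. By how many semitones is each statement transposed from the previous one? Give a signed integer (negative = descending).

2

Taking 5-note groups, the heads are Eb4, F4, G4, A4: the pattern moves up a 2nd.
Counting half-steps from Eb4 to F4: 2.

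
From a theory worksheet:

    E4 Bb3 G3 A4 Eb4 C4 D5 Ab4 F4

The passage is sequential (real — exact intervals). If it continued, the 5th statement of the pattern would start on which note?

Unit = 3 notes; the statements start on E4, A4, D5, moving up a 4th each time.
Extending the heads up a 4th: G5 → C6.

C6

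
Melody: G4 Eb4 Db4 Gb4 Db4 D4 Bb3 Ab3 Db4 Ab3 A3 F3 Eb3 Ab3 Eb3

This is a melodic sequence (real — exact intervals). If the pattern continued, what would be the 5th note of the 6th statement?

C2

Grouping in 5s, the 5th note of each cell is Db4, Ab3, Eb3.
Carrying that down a 4th forward: Bb2 → F2 → C2.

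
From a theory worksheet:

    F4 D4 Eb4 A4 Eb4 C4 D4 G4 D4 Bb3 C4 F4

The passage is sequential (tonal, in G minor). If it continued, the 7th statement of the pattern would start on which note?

G3

Unit = 4 notes; the statements start on F4, Eb4, D4, moving down a 2nd each time.
Continuing: C4 → Bb3 → A3 → G3. Statement 7 starts on G3.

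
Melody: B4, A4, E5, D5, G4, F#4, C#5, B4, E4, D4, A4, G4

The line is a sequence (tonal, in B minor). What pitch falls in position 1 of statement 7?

The unit is 4 notes. Position-1 pitches of the 3 shown cells: B4, G4, E4.
Extending down a 3rd: C#4 → A3 → F#3 → D3.

D3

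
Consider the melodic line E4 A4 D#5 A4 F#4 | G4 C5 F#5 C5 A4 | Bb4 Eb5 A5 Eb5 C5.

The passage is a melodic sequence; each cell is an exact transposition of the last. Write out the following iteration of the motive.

Unit = 5 notes; the statements start on E4, G4, Bb4, moving up a 3rd each time.
So cell 4 is Db5 Gb5 C6 Gb5 Eb5.

Db5 Gb5 C6 Gb5 Eb5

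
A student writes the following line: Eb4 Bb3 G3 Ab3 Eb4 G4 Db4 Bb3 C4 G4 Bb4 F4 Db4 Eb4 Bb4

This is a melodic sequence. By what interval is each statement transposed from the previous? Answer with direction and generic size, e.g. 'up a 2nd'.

With a 5-note motive the entries are Eb4, G4, Bb4, each up a 3rd from the previous.
Eb4 to G4 is up a 3rd.

up a 3rd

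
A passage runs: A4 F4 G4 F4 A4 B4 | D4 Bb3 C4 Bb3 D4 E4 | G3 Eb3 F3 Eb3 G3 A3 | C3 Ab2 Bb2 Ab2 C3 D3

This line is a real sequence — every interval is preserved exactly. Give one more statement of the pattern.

With a 6-note motive the entries are A4, D4, G3, C3, each down a 5th from the previous.
From F2 the exact shape gives F2 Db2 Eb2 Db2 F2 G2.

F2 Db2 Eb2 Db2 F2 G2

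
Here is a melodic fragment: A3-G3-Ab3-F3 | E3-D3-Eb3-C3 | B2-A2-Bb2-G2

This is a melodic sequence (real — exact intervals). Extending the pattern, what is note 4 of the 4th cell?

D2

With 4-note cells, note 4 of each statement runs F3, C3, G2.
Each moves down a 4th; the next is D2.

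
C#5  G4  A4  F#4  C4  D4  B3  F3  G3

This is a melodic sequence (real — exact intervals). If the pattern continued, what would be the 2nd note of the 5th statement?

The unit is 3 notes. Position-2 pitches of the 3 shown cells: G4, C4, F3.
Carrying that down a 5th forward: Bb2 → Eb2.

Eb2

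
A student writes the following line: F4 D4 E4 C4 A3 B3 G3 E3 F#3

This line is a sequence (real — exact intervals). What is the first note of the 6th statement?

E2

Taking 3-note groups, the heads are F4, C4, G3: the pattern moves down a 4th.
Extending the heads down a 4th: D3 → A2 → E2.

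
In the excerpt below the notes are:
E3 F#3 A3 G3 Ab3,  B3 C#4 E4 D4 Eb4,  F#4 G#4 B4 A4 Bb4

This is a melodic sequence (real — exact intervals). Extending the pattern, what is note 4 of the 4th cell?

E5

Grouping in 5s, the 4th note of each cell is G3, D4, A4.
From A4, up a 5th gives E5.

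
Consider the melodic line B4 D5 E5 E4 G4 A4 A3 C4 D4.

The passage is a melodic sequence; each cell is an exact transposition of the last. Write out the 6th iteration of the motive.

C2 Eb2 F2

Unit = 3 notes; the statements start on B4, E4, A3, moving down a 5th each time.
Continuing the starts: D3 → G2 → C2.
Statement 6 starts on C2 and keeps the same exact contour: C2 Eb2 F2.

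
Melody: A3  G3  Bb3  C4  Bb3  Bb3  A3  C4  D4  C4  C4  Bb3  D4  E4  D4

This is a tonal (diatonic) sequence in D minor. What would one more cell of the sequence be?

D4 C4 E4 F4 E4

Unit = 5 notes; the statements start on A3, Bb3, C4, moving up a 2nd each time.
So cell 4 is D4 C4 E4 F4 E4.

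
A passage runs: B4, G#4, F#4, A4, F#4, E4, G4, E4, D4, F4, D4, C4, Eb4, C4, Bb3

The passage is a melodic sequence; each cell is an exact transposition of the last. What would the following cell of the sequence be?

The 3-note cells begin on B4, A4, G4, F4, Eb4 — each down a 2nd from the last.
From Db4 the exact shape gives Db4 Bb3 Ab3.

Db4 Bb3 Ab3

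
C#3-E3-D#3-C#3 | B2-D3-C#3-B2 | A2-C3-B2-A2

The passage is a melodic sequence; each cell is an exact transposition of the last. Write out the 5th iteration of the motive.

F2 Ab2 G2 F2

Taking 4-note groups, the heads are C#3, B2, A2: the pattern moves down a 2nd.
Continuing the starts: G2 → F2.
Statement 5 starts on F2 and keeps the same exact contour: F2 Ab2 G2 F2.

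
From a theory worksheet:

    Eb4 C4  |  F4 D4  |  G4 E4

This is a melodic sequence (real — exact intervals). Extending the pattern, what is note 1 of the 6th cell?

C#5

Grouping in 2s, the 1st note of each cell is Eb4, F4, G4.
Carrying that up a 2nd forward: A4 → B4 → C#5.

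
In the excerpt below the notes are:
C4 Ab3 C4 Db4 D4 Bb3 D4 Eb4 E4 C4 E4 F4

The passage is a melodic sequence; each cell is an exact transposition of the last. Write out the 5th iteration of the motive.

Unit = 4 notes; the statements start on C4, D4, E4, moving up a 2nd each time.
Continuing the starts: F#4 → G#4.
Statement 5 starts on G#4 and keeps the same exact contour: G#4 E4 G#4 A4.

G#4 E4 G#4 A4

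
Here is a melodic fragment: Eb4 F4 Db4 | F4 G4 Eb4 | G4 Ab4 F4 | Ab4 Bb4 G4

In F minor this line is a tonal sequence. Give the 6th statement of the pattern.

Unit = 3 notes; the statements start on Eb4, F4, G4, Ab4, moving up a 2nd each time.
Continuing the starts: Bb4 → C5.
Statement 6 starts on C5 and keeps the same diatonic contour: C5 Db5 Bb4.

C5 Db5 Bb4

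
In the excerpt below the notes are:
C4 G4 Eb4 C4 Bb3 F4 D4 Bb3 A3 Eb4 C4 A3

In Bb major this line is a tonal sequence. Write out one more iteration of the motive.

G3 D4 Bb3 G3

With a 4-note motive the entries are C4, Bb3, A3, each down a 2nd from the previous.
Statement 4 starts on G3 and keeps the same diatonic contour: G3 D4 Bb3 G3.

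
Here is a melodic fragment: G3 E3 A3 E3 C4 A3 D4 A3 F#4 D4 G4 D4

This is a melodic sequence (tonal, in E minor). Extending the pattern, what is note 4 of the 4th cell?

G4

The unit is 4 notes. Position-4 pitches of the 3 shown cells: E3, A3, D4.
From D4, up a 4th gives G4.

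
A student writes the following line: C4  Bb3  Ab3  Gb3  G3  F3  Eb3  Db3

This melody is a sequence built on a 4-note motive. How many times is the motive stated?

2

8 notes in groups of 4 gives 8/4 = 2 statements.
Starts: C4, G3 — each down a 4th.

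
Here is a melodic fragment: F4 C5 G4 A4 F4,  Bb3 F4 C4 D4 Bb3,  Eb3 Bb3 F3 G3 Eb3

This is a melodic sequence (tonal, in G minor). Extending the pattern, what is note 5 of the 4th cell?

Grouping in 5s, the 5th note of each cell is F4, Bb3, Eb3.
From Eb3, down a 5th gives A2.

A2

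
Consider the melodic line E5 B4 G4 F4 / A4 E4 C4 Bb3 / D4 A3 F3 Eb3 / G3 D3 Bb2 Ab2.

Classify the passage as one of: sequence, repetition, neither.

Each 4-note cell is the previous one transposed down a 5th.

sequence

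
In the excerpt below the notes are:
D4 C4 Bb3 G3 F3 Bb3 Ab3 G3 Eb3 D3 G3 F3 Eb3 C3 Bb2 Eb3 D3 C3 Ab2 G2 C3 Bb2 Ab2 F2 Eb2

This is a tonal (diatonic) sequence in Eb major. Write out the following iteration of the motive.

With a 5-note motive the entries are D4, Bb3, G3, Eb3, C3, each down a 3rd from the previous.
From Ab2 the diatonic shape gives Ab2 G2 F2 D2 C2.

Ab2 G2 F2 D2 C2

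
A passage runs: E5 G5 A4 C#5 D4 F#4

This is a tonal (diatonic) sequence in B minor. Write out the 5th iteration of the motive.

The 2-note cells begin on E5, A4, D4 — each down a 5th from the last.
Extending down a 5th: G3 → C#3.
So cell 5 is C#3 E3.

C#3 E3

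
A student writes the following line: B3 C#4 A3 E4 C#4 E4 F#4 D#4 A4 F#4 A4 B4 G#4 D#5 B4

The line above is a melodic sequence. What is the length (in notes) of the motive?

Try groups of 5 (3 cells in 15 notes):
B3 C#4 A3 E4 C#4 | E4 F#4 D#4 A4 F#4 | A4 B4 G#4 D#5 B4
That's a consistent up a 4th shift per cell, and no other grouping gives one.

5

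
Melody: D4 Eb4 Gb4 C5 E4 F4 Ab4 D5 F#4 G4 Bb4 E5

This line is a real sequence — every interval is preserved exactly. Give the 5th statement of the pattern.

With a 4-note motive the entries are D4, E4, F#4, each up a 2nd from the previous.
Continuing the starts: G#4 → A#4.
Statement 5 starts on A#4 and keeps the same exact contour: A#4 B4 D5 G#5.

A#4 B4 D5 G#5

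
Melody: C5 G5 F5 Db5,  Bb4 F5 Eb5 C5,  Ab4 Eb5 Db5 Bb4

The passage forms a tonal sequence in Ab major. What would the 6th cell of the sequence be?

With a 4-note motive the entries are C5, Bb4, Ab4, each down a 2nd from the previous.
Continuing the starts: G4 → F4 → Eb4.
From Eb4 the diatonic shape gives Eb4 Bb4 Ab4 F4.

Eb4 Bb4 Ab4 F4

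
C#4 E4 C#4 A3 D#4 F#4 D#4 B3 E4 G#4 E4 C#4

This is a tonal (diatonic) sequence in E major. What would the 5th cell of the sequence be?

With a 4-note motive the entries are C#4, D#4, E4, each up a 2nd from the previous.
Continuing the starts: F#4 → G#4.
From G#4 the diatonic shape gives G#4 B4 G#4 E4.

G#4 B4 G#4 E4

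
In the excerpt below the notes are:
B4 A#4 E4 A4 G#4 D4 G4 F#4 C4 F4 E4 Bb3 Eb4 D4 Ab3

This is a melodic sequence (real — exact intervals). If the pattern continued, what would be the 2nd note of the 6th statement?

C4

The unit is 3 notes. Position-2 pitches of the 5 shown cells: A#4, G#4, F#4, E4, D4.
From D4, down a 2nd gives C4.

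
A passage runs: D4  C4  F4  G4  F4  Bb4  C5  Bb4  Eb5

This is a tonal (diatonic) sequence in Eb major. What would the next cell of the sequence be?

The 3-note cells begin on D4, G4, C5 — each up a 4th from the last.
So cell 4 is F5 Eb5 Ab5.

F5 Eb5 Ab5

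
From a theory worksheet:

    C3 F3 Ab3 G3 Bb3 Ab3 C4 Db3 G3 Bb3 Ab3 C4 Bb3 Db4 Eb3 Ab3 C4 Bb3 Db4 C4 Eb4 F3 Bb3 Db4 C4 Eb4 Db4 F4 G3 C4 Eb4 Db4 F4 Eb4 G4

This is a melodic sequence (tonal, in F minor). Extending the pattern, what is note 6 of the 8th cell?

Grouping in 7s, the 6th note of each cell is Ab3, Bb3, C4, Db4, Eb4.
Each moves up a 2nd. Continuing: F4 → G4 → Ab4.

Ab4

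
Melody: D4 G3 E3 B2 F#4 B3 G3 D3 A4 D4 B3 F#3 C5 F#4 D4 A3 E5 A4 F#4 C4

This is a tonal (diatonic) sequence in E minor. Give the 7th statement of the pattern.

Unit = 4 notes; the statements start on D4, F#4, A4, C5, E5, moving up a 3rd each time.
Continuing the starts: G5 → B5.
From B5 the diatonic shape gives B5 E5 C5 G4.

B5 E5 C5 G4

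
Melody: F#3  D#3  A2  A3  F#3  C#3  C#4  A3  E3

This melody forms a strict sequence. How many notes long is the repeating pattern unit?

3

There are 9 notes; a 3-note unit gives 3 cells:
F#3 D#3 A2 | A3 F#3 C#3 | C#4 A3 E3
Every group is a transposition up a 3rd of the one before; no shorter unit works.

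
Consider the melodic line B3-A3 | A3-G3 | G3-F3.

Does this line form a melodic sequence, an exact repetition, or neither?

sequence

Each 2-note cell is the previous one transposed down a 2nd.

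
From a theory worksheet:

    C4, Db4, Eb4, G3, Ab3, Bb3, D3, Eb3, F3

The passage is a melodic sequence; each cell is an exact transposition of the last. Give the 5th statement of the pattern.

E2 F2 G2

Taking 3-note groups, the heads are C4, G3, D3: the pattern moves down a 4th.
Extending down a 4th: A2 → E2.
From E2 the exact shape gives E2 F2 G2.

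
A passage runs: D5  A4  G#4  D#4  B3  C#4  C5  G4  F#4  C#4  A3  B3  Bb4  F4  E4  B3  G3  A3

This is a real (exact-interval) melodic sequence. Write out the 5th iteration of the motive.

Gb4 Db4 C4 G3 Eb3 F3

Taking 6-note groups, the heads are D5, C5, Bb4: the pattern moves down a 2nd.
Carrying on: Ab4 → Gb4.
From Gb4 the exact shape gives Gb4 Db4 C4 G3 Eb3 F3.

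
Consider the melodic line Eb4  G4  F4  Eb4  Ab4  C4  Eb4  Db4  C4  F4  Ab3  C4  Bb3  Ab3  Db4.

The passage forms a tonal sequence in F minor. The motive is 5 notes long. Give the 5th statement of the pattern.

Db3 F3 Eb3 Db3 G3

With a 5-note motive the entries are Eb4, C4, Ab3, each down a 3rd from the previous.
Extending down a 3rd: F3 → Db3.
So cell 5 is Db3 F3 Eb3 Db3 G3.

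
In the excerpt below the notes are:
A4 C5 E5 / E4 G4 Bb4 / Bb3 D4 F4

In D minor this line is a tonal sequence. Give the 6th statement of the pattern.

G2 Bb2 D3

Unit = 3 notes; the statements start on A4, E4, Bb3, moving down a 4th each time.
Carrying on: F3 → C3 → G2.
Statement 6 starts on G2 and keeps the same diatonic contour: G2 Bb2 D3.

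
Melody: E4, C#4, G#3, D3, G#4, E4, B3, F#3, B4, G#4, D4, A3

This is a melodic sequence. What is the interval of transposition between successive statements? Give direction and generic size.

up a 3rd

The 4-note cells begin on E4, G#4, B4 — each up a 3rd from the last.
E4 to G#4 is up a 3rd.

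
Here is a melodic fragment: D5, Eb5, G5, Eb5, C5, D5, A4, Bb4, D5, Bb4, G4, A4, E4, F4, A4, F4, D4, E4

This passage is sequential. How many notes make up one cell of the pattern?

Try groups of 6 (3 cells in 18 notes):
D5 Eb5 G5 Eb5 C5 D5 | A4 Bb4 D5 Bb4 G4 A4 | E4 F4 A4 F4 D4 E4
That's a consistent down a 4th shift per cell, and no other grouping gives one.

6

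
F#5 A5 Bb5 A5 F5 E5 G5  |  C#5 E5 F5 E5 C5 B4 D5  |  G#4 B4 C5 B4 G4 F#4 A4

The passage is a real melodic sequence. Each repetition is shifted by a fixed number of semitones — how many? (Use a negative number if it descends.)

Taking 7-note groups, the heads are F#5, C#5, G#4: the pattern moves down a 4th.
F#5 to C#5 spans -5 semitones.

-5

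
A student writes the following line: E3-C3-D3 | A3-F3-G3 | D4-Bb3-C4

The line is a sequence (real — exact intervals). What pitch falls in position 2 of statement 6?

With 3-note cells, note 2 of each statement runs C3, F3, Bb3.
Each moves up a 4th. Continuing: Eb4 → Ab4 → Db5.

Db5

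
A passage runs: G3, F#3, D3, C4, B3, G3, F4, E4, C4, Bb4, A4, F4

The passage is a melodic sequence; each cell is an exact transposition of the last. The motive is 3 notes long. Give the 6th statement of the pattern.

Ab5 G5 Eb5

The 3-note cells begin on G3, C4, F4, Bb4 — each up a 4th from the last.
Carrying on: Eb5 → Ab5.
From Ab5 the exact shape gives Ab5 G5 Eb5.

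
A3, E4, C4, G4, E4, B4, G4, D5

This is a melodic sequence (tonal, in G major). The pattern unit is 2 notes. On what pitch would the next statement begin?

With a 2-note motive the entries are A3, C4, E4, G4, each up a 3rd from the previous.
The next head, up a 3rd from G4, is B4.

B4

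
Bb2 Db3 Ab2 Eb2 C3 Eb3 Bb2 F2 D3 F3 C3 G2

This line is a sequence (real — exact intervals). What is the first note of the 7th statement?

Unit = 4 notes; the statements start on Bb2, C3, D3, moving up a 2nd each time.
Extending the heads up a 2nd: E3 → F#3 → G#3 → A#3.

A#3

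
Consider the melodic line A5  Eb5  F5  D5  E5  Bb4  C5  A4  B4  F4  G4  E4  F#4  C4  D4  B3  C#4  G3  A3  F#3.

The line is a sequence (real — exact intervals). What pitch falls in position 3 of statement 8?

The unit is 4 notes. Position-3 pitches of the 5 shown cells: F5, C5, G4, D4, A3.
Extending down a 4th: E3 → B2 → F#2.

F#2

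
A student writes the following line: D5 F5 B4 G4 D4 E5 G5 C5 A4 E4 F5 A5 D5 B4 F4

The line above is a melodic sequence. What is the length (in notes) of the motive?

5

Try groups of 5 (3 cells in 15 notes):
D5 F5 B4 G4 D4 | E5 G5 C5 A4 E4 | F5 A5 D5 B4 F4
Every group is a transposition up a 2nd of the one before; no shorter unit works.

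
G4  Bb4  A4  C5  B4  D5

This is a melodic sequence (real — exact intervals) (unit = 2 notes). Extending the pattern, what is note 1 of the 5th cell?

D#5

With 2-note cells, note 1 of each statement runs G4, A4, B4.
Extending up a 2nd: C#5 → D#5.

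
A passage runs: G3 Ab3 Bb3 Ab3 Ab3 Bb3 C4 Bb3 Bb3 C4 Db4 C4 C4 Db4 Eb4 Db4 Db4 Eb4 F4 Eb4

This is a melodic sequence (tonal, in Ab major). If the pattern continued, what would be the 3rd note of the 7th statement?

Ab4

Grouping in 4s, the 3rd note of each cell is Bb3, C4, Db4, Eb4, F4.
Extending up a 2nd: G4 → Ab4.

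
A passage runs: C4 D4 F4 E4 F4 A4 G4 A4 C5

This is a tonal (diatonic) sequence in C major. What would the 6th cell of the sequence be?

F5 G5 B5

The 3-note cells begin on C4, E4, G4 — each up a 3rd from the last.
Continuing the starts: B4 → D5 → F5.
From F5 the diatonic shape gives F5 G5 B5.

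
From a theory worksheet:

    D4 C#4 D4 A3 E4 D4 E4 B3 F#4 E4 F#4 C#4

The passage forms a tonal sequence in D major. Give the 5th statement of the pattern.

Unit = 4 notes; the statements start on D4, E4, F#4, moving up a 2nd each time.
Extending up a 2nd: G4 → A4.
So cell 5 is A4 G4 A4 E4.

A4 G4 A4 E4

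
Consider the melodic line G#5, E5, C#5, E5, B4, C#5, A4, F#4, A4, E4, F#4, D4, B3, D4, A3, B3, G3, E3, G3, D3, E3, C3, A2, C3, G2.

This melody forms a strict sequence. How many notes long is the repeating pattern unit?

5

Try groups of 5 (5 cells in 25 notes):
G#5 E5 C#5 E5 B4 | C#5 A4 F#4 A4 E4 | F#4 D4 B3 D4 A3 | B3 G3 E3 G3 D3 | E3 C3 A2 C3 G2
Every group is a transposition down a 5th of the one before; no shorter unit works.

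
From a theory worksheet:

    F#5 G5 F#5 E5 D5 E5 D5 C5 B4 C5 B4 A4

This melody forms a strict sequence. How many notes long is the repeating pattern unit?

4

Try groups of 4 (3 cells in 12 notes):
F#5 G5 F#5 E5 | D5 E5 D5 C5 | B4 C5 B4 A4
That's a consistent down a 3rd shift per cell, and no other grouping gives one.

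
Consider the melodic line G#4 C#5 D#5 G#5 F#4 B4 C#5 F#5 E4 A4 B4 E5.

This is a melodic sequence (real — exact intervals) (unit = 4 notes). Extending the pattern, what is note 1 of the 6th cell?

Bb3

With 4-note cells, note 1 of each statement runs G#4, F#4, E4.
Extending down a 2nd: D4 → C4 → Bb3.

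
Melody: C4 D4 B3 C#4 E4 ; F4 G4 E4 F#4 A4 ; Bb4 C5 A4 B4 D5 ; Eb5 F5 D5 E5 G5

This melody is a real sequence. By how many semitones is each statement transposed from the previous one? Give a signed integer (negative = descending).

5

With a 5-note motive the entries are C4, F4, Bb4, Eb5, each up a 4th from the previous.
Counting half-steps from C4 to F4: 5.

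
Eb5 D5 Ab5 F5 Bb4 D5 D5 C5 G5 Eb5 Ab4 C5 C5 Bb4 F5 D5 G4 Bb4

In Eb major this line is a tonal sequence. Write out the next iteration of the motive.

Bb4 Ab4 Eb5 C5 F4 Ab4

With a 6-note motive the entries are Eb5, D5, C5, each down a 2nd from the previous.
So cell 4 is Bb4 Ab4 Eb5 C5 F4 Ab4.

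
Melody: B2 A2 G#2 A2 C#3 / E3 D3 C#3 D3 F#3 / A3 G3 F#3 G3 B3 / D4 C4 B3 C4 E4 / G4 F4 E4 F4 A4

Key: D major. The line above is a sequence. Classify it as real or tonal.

Each cell has the same semitone pattern (-2, -1, 1, 4) — intervals are preserved exactly.
And G#2 lies outside D major, so the sequence is real rather than tonal.

real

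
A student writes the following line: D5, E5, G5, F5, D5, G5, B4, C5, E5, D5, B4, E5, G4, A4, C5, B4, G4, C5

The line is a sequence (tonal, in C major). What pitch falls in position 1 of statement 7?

The unit is 6 notes. Position-1 pitches of the 3 shown cells: D5, B4, G4.
Carrying that down a 3rd forward: E4 → C4 → A3 → F3.

F3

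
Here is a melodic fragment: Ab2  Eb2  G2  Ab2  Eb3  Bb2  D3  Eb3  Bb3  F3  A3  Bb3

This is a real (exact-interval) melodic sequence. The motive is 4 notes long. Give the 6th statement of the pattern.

The 4-note cells begin on Ab2, Eb3, Bb3 — each up a 5th from the last.
Carrying on: F4 → C5 → G5.
From G5 the exact shape gives G5 D5 F#5 G5.

G5 D5 F#5 G5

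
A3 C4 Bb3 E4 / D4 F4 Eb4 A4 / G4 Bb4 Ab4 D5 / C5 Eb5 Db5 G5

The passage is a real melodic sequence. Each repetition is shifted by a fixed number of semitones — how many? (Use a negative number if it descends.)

5

Taking 4-note groups, the heads are A3, D4, G4, C5: the pattern moves up a 4th.
A3→D4 is 62 − 57 = 5 semitones.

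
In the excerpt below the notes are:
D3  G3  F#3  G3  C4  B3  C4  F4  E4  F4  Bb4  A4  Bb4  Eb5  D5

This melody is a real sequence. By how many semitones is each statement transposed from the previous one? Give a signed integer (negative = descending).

Taking 3-note groups, the heads are D3, G3, C4, F4, Bb4: the pattern moves up a 4th.
D3→G3 is 55 − 50 = 5 semitones.

5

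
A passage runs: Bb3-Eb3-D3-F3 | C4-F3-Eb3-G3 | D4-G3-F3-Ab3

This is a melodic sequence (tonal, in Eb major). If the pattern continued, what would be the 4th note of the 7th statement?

With 4-note cells, note 4 of each statement runs F3, G3, Ab3.
Extending up a 2nd: Bb3 → C4 → D4 → Eb4.

Eb4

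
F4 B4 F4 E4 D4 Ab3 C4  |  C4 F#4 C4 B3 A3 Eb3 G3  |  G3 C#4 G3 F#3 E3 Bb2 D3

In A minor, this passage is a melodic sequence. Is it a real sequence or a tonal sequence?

Each cell has the same semitone pattern (6, -6, -1, -2, -6, 4) — intervals are preserved exactly.
And Ab3 lies outside A minor, so the sequence is real rather than tonal.

real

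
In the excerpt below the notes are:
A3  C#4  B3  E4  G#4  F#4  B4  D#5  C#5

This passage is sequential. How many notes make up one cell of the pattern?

There are 9 notes; a 3-note unit gives 3 cells:
A3 C#4 B3 | E4 G#4 F#4 | B4 D#5 C#5
Every group is a transposition up a 5th of the one before; no shorter unit works.

3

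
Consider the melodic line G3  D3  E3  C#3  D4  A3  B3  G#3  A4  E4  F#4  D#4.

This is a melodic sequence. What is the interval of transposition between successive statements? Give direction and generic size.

The 4-note cells begin on G3, D4, A4 — each up a 5th from the last.
G3 to D4 is up a 5th.

up a 5th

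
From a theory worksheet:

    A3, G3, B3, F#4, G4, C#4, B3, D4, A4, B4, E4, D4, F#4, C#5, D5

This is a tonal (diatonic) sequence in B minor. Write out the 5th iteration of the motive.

Taking 5-note groups, the heads are A3, C#4, E4: the pattern moves up a 3rd.
Carrying on: G4 → B4.
So cell 5 is B4 A4 C#5 G5 A5.

B4 A4 C#5 G5 A5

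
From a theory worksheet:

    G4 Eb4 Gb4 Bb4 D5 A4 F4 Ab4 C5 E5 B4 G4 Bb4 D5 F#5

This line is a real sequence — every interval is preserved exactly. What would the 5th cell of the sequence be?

D#5 B4 D5 F#5 A#5

The 5-note cells begin on G4, A4, B4 — each up a 2nd from the last.
Extending up a 2nd: C#5 → D#5.
Statement 5 starts on D#5 and keeps the same exact contour: D#5 B4 D5 F#5 A#5.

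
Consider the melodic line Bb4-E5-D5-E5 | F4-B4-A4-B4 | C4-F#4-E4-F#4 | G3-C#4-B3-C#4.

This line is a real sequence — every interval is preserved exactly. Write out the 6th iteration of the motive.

Unit = 4 notes; the statements start on Bb4, F4, C4, G3, moving down a 4th each time.
Continuing the starts: D3 → A2.
From A2 the exact shape gives A2 D#3 C#3 D#3.

A2 D#3 C#3 D#3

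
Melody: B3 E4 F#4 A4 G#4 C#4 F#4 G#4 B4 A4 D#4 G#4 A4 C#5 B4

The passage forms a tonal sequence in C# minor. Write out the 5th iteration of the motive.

Unit = 5 notes; the statements start on B3, C#4, D#4, moving up a 2nd each time.
Continuing the starts: E4 → F#4.
Statement 5 starts on F#4 and keeps the same diatonic contour: F#4 B4 C#5 E5 D#5.

F#4 B4 C#5 E5 D#5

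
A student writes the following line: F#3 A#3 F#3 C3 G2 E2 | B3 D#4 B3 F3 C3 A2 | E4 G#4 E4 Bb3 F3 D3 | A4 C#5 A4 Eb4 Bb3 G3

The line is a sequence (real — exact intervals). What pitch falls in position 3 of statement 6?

G5

The unit is 6 notes. Position-3 pitches of the 4 shown cells: F#3, B3, E4, A4.
Extending up a 4th: D5 → G5.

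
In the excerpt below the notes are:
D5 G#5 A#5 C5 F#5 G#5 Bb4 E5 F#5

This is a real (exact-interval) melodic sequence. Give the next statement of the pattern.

Ab4 D5 E5

The 3-note cells begin on D5, C5, Bb4 — each down a 2nd from the last.
Statement 4 starts on Ab4 and keeps the same exact contour: Ab4 D5 E5.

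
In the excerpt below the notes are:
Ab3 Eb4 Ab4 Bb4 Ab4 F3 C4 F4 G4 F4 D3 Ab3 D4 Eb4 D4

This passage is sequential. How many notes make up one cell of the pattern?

5

15 notes total. Splitting into 3 groups of 5:
Ab3 Eb4 Ab4 Bb4 Ab4 | F3 C4 F4 G4 F4 | D3 Ab3 D4 Eb4 D4
Each cell is the previous one down a 3rd — so the unit is 5 notes.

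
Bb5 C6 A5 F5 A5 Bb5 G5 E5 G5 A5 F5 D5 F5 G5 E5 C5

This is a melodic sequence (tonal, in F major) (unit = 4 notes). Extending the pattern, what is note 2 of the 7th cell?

With 4-note cells, note 2 of each statement runs C6, Bb5, A5, G5.
Carrying that down a 2nd forward: F5 → E5 → D5.

D5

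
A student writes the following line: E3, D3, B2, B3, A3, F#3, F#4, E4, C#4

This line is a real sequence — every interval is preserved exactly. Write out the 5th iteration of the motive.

Unit = 3 notes; the statements start on E3, B3, F#4, moving up a 5th each time.
Continuing the starts: C#5 → G#5.
So cell 5 is G#5 F#5 D#5.

G#5 F#5 D#5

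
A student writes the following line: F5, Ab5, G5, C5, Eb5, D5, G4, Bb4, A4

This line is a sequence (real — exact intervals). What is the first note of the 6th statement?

Unit = 3 notes; the statements start on F5, C5, G4, moving down a 4th each time.
Continuing: D4 → A3 → E3. Statement 6 starts on E3.

E3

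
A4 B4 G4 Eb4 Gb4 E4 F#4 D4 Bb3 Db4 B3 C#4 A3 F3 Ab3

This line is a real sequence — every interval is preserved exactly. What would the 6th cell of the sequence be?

G#2 A#2 F#2 D2 F2

The 5-note cells begin on A4, E4, B3 — each down a 4th from the last.
Carrying on: F#3 → C#3 → G#2.
Statement 6 starts on G#2 and keeps the same exact contour: G#2 A#2 F#2 D2 F2.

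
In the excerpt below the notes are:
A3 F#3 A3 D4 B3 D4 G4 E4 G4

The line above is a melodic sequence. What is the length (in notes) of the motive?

3

There are 9 notes; a 3-note unit gives 3 cells:
A3 F#3 A3 | D4 B3 D4 | G4 E4 G4
That's a consistent up a 4th shift per cell, and no other grouping gives one.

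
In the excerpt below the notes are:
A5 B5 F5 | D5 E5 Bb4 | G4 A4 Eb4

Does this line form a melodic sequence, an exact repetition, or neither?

sequence

Each 3-note cell is the previous one transposed down a 5th.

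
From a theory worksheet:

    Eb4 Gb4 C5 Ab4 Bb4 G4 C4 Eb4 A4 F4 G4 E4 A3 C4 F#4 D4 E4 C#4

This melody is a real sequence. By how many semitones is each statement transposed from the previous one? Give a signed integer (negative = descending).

The 6-note cells begin on Eb4, C4, A3 — each down a 3rd from the last.
Eb4 to C4 spans -3 semitones.

-3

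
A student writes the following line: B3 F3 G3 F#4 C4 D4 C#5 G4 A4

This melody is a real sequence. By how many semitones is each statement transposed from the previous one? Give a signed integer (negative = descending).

7

With a 3-note motive the entries are B3, F#4, C#5, each up a 5th from the previous.
B3→F#4 is 66 − 59 = 7 semitones.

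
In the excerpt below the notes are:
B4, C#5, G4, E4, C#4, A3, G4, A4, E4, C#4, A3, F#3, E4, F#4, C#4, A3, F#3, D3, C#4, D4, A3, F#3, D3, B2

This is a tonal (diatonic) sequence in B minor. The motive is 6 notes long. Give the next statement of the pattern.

Unit = 6 notes; the statements start on B4, G4, E4, C#4, moving down a 3rd each time.
Statement 5 starts on A3 and keeps the same diatonic contour: A3 B3 F#3 D3 B2 G2.

A3 B3 F#3 D3 B2 G2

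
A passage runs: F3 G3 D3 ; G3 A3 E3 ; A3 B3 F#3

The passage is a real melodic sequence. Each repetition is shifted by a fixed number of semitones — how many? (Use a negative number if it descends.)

2

Unit = 3 notes; the statements start on F3, G3, A3, moving up a 2nd each time.
Counting half-steps from F3 to G3: 2.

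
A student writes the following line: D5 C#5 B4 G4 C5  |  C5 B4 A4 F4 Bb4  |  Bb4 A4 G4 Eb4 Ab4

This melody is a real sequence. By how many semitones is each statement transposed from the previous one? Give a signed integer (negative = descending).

Taking 5-note groups, the heads are D5, C5, Bb4: the pattern moves down a 2nd.
D5 to C5 spans -2 semitones.

-2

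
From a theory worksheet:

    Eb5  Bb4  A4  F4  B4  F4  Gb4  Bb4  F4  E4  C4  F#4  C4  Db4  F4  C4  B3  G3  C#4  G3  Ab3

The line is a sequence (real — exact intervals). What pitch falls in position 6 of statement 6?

Grouping in 7s, the 6th note of each cell is F4, C4, G3.
Each moves down a 4th. Continuing: D3 → A2 → E2.

E2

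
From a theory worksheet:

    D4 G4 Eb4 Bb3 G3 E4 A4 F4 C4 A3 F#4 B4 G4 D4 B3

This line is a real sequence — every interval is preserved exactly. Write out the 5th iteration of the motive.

A#4 D#5 B4 F#4 D#4

With a 5-note motive the entries are D4, E4, F#4, each up a 2nd from the previous.
Carrying on: G#4 → A#4.
So cell 5 is A#4 D#5 B4 F#4 D#4.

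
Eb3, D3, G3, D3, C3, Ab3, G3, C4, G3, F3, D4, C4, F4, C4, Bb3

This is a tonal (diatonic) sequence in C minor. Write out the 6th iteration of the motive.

F5 Eb5 Ab5 Eb5 D5

Unit = 5 notes; the statements start on Eb3, Ab3, D4, moving up a 4th each time.
Continuing the starts: G4 → C5 → F5.
So cell 6 is F5 Eb5 Ab5 Eb5 D5.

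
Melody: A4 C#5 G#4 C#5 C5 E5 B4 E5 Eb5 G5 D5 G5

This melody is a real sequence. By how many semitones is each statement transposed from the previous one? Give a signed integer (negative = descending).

With a 4-note motive the entries are A4, C5, Eb5, each up a 3rd from the previous.
Counting half-steps from A4 to C5: 3.

3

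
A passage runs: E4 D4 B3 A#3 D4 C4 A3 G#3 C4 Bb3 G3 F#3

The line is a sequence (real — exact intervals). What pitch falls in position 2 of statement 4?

Ab3

The unit is 4 notes. Position-2 pitches of the 3 shown cells: D4, C4, Bb3.
One more down a 2nd gives Ab3.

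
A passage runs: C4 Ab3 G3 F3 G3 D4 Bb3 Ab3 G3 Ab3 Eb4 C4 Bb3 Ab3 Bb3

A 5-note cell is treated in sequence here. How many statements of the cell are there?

15 notes in groups of 5 gives 15/5 = 3 statements.
Starts: C4, D4, Eb4 — each up a 2nd.

3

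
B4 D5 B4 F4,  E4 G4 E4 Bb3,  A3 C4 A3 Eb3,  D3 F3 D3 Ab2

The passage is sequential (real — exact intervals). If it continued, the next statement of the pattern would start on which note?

G2

Unit = 4 notes; the statements start on B4, E4, A3, D3, moving down a 5th each time.
One more step down a 5th gives G2.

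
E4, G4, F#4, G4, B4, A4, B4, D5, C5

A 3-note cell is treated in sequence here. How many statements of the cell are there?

9 notes in groups of 3 gives 9/3 = 3 statements.
Starts: E4, G4, B4 — each up a 3rd.

3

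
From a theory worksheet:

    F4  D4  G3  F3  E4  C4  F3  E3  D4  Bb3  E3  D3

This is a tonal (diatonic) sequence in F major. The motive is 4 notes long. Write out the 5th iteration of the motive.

Bb3 G3 C3 Bb2

The 4-note cells begin on F4, E4, D4 — each down a 2nd from the last.
Extending down a 2nd: C4 → Bb3.
From Bb3 the diatonic shape gives Bb3 G3 C3 Bb2.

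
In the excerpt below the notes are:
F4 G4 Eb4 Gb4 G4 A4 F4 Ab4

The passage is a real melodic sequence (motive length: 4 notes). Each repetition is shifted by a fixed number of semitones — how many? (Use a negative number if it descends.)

2

Unit = 4 notes; the statements start on F4, G4, moving up a 2nd each time.
F4 to G4 spans +2 semitones.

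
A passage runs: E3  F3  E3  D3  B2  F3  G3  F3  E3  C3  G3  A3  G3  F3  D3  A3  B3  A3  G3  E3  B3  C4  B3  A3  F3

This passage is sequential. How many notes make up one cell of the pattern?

5

Try groups of 5 (5 cells in 25 notes):
E3 F3 E3 D3 B2 | F3 G3 F3 E3 C3 | G3 A3 G3 F3 D3 | A3 B3 A3 G3 E3 | B3 C4 B3 A3 F3
That's a consistent up a 2nd shift per cell, and no other grouping gives one.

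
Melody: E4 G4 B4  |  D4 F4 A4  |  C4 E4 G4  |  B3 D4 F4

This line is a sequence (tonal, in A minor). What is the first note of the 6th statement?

Unit = 3 notes; the statements start on E4, D4, C4, B3, moving down a 2nd each time.
Extending the heads down a 2nd: A3 → G3.

G3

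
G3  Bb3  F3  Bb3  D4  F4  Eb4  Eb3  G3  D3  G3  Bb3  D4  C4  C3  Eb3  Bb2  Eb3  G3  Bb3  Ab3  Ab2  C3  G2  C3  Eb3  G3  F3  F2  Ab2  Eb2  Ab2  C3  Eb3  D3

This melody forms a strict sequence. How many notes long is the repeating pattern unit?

35 notes total. Splitting into 5 groups of 7:
G3 Bb3 F3 Bb3 D4 F4 Eb4 | Eb3 G3 D3 G3 Bb3 D4 C4 | C3 Eb3 Bb2 Eb3 G3 Bb3 Ab3 | Ab2 C3 G2 C3 Eb3 G3 F3 | F2 Ab2 Eb2 Ab2 C3 Eb3 D3
Each cell is the previous one down a 3rd — so the unit is 7 notes.

7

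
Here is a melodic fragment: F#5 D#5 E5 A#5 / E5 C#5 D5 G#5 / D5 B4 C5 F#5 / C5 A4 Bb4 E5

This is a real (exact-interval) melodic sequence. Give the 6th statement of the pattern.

The 4-note cells begin on F#5, E5, D5, C5 — each down a 2nd from the last.
Carrying on: Bb4 → Ab4.
So cell 6 is Ab4 F4 Gb4 C5.

Ab4 F4 Gb4 C5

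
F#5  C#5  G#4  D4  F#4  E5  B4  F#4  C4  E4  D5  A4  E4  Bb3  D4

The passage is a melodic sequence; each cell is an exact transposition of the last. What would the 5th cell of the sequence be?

Unit = 5 notes; the statements start on F#5, E5, D5, moving down a 2nd each time.
Extending down a 2nd: C5 → Bb4.
From Bb4 the exact shape gives Bb4 F4 C4 Gb3 Bb3.

Bb4 F4 C4 Gb3 Bb3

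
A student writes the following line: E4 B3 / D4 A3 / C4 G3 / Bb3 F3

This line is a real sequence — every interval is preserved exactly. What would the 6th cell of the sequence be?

The 2-note cells begin on E4, D4, C4, Bb3 — each down a 2nd from the last.
Carrying on: Ab3 → Gb3.
From Gb3 the exact shape gives Gb3 Db3.

Gb3 Db3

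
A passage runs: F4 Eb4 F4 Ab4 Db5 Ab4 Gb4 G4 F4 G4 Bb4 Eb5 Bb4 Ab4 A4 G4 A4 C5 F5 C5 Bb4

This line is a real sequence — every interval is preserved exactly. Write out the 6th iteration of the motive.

Taking 7-note groups, the heads are F4, G4, A4: the pattern moves up a 2nd.
Continuing the starts: B4 → C#5 → D#5.
From D#5 the exact shape gives D#5 C#5 D#5 F#5 B5 F#5 E5.

D#5 C#5 D#5 F#5 B5 F#5 E5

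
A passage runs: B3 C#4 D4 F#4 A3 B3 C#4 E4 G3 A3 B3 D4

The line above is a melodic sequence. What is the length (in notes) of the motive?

4

Try groups of 4 (3 cells in 12 notes):
B3 C#4 D4 F#4 | A3 B3 C#4 E4 | G3 A3 B3 D4
That's a consistent down a 2nd shift per cell, and no other grouping gives one.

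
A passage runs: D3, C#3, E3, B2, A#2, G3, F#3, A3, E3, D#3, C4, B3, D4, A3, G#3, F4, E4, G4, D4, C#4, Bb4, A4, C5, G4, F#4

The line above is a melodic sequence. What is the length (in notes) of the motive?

5

25 notes total. Splitting into 5 groups of 5:
D3 C#3 E3 B2 A#2 | G3 F#3 A3 E3 D#3 | C4 B3 D4 A3 G#3 | F4 E4 G4 D4 C#4 | Bb4 A4 C5 G4 F#4
That's a consistent up a 4th shift per cell, and no other grouping gives one.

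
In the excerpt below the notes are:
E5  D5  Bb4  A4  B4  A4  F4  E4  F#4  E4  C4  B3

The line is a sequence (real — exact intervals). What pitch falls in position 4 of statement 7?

The unit is 4 notes. Position-4 pitches of the 3 shown cells: A4, E4, B3.
Each moves down a 4th. Continuing: F#3 → C#3 → G#2 → D#2.

D#2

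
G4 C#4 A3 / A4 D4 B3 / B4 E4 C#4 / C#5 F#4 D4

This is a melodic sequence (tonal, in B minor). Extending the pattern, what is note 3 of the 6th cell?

F#4

With 3-note cells, note 3 of each statement runs A3, B3, C#4, D4.
Each moves up a 2nd. Continuing: E4 → F#4.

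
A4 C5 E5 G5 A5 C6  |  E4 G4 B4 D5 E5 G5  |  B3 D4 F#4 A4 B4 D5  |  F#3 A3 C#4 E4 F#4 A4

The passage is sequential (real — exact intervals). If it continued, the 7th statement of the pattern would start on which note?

D#2

The 6-note cells begin on A4, E4, B3, F#3 — each down a 4th from the last.
Extending the heads down a 4th: C#3 → G#2 → D#2.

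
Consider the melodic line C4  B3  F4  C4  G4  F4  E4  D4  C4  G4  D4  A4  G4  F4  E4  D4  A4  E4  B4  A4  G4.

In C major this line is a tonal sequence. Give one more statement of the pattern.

F4 E4 B4 F4 C5 B4 A4

Taking 7-note groups, the heads are C4, D4, E4: the pattern moves up a 2nd.
From F4 the diatonic shape gives F4 E4 B4 F4 C5 B4 A4.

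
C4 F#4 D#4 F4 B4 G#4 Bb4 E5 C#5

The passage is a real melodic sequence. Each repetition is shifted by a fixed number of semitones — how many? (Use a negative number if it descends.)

5

The 3-note cells begin on C4, F4, Bb4 — each up a 4th from the last.
C4 to F4 spans +5 semitones.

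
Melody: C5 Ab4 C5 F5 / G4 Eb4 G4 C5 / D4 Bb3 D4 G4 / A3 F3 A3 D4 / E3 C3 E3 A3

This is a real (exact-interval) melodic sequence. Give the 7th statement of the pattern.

F#2 D2 F#2 B2

The 4-note cells begin on C5, G4, D4, A3, E3 — each down a 4th from the last.
Carrying on: B2 → F#2.
Statement 7 starts on F#2 and keeps the same exact contour: F#2 D2 F#2 B2.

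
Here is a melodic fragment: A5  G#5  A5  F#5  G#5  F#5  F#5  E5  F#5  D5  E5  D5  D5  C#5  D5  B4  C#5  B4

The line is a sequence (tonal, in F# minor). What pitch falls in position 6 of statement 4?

The unit is 6 notes. Position-6 pitches of the 3 shown cells: F#5, D5, B4.
One more down a 3rd gives G#4.

G#4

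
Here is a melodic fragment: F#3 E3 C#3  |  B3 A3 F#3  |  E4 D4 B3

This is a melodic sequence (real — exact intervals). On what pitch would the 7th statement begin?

With a 3-note motive the entries are F#3, B3, E4, each up a 4th from the previous.
Continuing: A4 → D5 → G5 → C6. Statement 7 starts on C6.

C6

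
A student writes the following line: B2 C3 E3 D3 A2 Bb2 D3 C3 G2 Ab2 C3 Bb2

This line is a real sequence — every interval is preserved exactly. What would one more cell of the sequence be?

F2 Gb2 Bb2 Ab2

With a 4-note motive the entries are B2, A2, G2, each down a 2nd from the previous.
So cell 4 is F2 Gb2 Bb2 Ab2.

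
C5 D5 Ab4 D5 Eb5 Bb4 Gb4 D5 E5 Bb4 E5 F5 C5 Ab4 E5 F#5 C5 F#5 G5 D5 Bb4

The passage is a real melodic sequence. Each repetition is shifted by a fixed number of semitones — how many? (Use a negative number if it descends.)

Taking 7-note groups, the heads are C5, D5, E5: the pattern moves up a 2nd.
Counting half-steps from C5 to D5: 2.

2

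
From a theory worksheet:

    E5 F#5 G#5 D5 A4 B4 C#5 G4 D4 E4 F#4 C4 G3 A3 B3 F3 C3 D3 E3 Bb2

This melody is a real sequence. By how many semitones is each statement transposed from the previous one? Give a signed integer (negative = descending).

-7

With a 4-note motive the entries are E5, A4, D4, G3, C3, each down a 5th from the previous.
Counting half-steps from E5 to A4: -7.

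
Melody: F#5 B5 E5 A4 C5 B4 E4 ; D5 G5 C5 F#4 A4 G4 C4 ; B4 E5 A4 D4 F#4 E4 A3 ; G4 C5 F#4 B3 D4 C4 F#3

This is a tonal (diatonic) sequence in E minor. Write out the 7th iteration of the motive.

A3 D4 G3 C3 E3 D3 G2

Taking 7-note groups, the heads are F#5, D5, B4, G4: the pattern moves down a 3rd.
Extending down a 3rd: E4 → C4 → A3.
From A3 the diatonic shape gives A3 D4 G3 C3 E3 D3 G2.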